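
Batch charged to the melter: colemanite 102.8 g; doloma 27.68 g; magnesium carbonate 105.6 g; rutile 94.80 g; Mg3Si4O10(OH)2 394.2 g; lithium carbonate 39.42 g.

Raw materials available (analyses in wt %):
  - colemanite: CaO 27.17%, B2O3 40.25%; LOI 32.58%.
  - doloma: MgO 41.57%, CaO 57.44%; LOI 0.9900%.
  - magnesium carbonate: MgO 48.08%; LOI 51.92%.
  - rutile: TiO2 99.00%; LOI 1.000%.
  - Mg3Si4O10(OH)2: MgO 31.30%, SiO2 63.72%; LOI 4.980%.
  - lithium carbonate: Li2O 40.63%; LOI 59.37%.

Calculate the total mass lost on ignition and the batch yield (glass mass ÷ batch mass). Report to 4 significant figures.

Mid-chain values are shown with 4-significant-figure rounding between the steps; each numeric step carries full precision throughout; each reported result carries a single rounding. All derived quantities, which include LOI, totals, six oxide percentages, glass mass, yield, are carried at exact precision, exactly as shown in either problem or answer, starting from the weights on 631.9 g of glass.
Per-material ignition loss:
  colemanite: 102.8 × 0.3258 = 33.49 g
  doloma: 27.68 × 0.009900 = 0.2740 g
  magnesium carbonate: 105.6 × 0.5192 = 54.83 g
  rutile: 94.80 × 0.01000 = 0.9480 g
  Mg3Si4O10(OH)2: 394.2 × 0.04980 = 19.63 g
  lithium carbonate: 39.42 × 0.5937 = 23.40 g
Total LOI = 132.6 g
Glass = batch − LOI = 764.5 − 132.6 = 631.9 g

LOI loss = 132.6 g; glass = 631.9 g; yield = 82.66%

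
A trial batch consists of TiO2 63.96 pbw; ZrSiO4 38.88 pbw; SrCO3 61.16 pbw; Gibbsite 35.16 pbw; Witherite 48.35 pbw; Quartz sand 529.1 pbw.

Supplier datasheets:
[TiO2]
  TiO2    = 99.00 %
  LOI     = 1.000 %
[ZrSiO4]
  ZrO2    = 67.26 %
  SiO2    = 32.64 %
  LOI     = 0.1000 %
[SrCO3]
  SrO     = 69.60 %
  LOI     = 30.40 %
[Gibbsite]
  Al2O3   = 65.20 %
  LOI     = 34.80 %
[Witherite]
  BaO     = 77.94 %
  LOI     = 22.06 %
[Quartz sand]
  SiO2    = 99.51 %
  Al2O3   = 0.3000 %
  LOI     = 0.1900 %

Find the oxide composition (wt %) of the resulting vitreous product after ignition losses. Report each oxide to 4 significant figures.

The whole derivation keeps exact precision in all steps. Intermediates appear, rounded to four significant digits, in the printout. Exactly one rounding goes into every reported number. Derived quantities are carried using the weight values for 733.4 pbw of glass in exact precision (totals, net glass mass, the six compositions, LOI, the yield) as quoted within the problem or the answer.
What the batch supplies per oxide:
  ZrO2: 38.88·0.6726 = 26.15 pbw
  TiO2: 63.96·0.9900 = 63.32 pbw
  SiO2: 38.88·0.3264 + 529.1·0.9951 = 539.2 pbw
  SrO: 61.16·0.6960 = 42.57 pbw
  Al2O3: 35.16·0.6520 + 529.1·0.003000 = 24.51 pbw
  BaO: 48.35·0.7794 = 37.68 pbw
LOI: 63.96·0.01000 + 38.88·0.001000 + 61.16·0.3040 + 35.16·0.3480 + 48.35·0.2206 + 529.1·0.001900 = 43.18 pbw
Glass mass = batch − LOI = 776.6 − 43.18 = 733.4 pbw (= the summed oxide contributions)
percent share: oxide ÷ glass, ×100

Glass mass = 733.4 pbw (batch 776.6 − LOI 43.18).
Composition: ZrO2 3.566%, TiO2 8.633%, SiO2 73.52%, SrO 5.804%, Al2O3 3.342%, BaO 5.138%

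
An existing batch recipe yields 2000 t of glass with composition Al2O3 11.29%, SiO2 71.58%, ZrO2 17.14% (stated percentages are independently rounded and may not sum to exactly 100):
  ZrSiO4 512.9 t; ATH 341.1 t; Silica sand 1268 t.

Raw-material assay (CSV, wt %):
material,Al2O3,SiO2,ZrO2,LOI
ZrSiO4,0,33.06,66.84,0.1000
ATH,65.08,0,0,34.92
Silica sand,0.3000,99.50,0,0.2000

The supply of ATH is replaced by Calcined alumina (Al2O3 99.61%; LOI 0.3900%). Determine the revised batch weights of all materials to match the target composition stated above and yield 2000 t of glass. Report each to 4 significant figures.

Every computation keeps exact precision at each step — the intermediate values are rounded to 4 significant figures wherever printed — each reported result takes just one rounding. All derived quantities (net glass mass, the yield, the totals, the three compositions, ignition loss) are carried starting from the weights for 2000 t of glass at exact precision, as they appear in question or answer.
Oxide mass targets, per 2000 t glass:
  Al2O3: 11.29% × 2000 = 225.8 t
  SiO2: 71.58% × 2000 = 1432 t
  ZrO2: 17.14% × 2000 = 342.8 t
Oxide-by-oxide audit applying the batch weights above, per the basis as stated (target by target, the sums agree exact up to rounding of places):
  Al2O3: 222.9·0.9961 + 1268·0.003000 = 225.8 t (target 225.8 t)
  SiO2: 512.9·0.3306 + 1268·0.9950 = 1431 t (target 1432 t)
  ZrO2: 512.9·0.6684 = 342.8 t (target 342.8 t)
Glass-mass closure: batch Σ − ignition loss = 2000 t (summing oxide targets gives 2000 t; the stated basis being 2000 t — a pure rounding effect).
Adding the batch up: Σ batch = 2004 t; loss to ignition Σ batch·LOI = 3.918 t; yield, glass over the total, = 99.80%.

Revised batch per 2000 t glass:
  ZrSiO4: 512.9 t
  Calcined alumina: 222.9 t
  Silica sand: 1268 t
Total batch = 2004 t; LOI loss = 3.918 t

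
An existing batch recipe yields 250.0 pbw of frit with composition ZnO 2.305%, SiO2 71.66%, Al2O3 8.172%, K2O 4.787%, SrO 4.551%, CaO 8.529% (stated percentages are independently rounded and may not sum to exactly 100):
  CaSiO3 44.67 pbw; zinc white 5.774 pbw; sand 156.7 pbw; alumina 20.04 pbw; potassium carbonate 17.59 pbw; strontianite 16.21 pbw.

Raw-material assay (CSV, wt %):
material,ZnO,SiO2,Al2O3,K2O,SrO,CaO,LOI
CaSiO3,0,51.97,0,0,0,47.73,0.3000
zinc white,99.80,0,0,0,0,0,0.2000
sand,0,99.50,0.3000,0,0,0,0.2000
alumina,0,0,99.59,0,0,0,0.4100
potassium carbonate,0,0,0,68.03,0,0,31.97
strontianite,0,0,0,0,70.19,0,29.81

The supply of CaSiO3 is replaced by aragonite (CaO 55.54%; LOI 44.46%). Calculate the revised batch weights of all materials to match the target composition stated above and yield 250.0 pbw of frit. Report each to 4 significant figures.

Revised batch per 250.0 pbw frit:
  aragonite: 38.39 pbw
  zinc white: 5.774 pbw
  sand: 180.1 pbw
  alumina: 19.97 pbw
  potassium carbonate: 17.59 pbw
  strontianite: 16.21 pbw
Total batch = 278.0 pbw; LOI loss = 27.98 pbw

In-progress results appear rounded to 4 significant figures within the worked lines. All arithmetic maintains full precision in every operation; each reported figure carries a single rounding. Derived quantities, which include the totals, ignition loss, the yield, glass mass, six oxide percentages, are rebuilt in full float precision, as given in the problem or answer text, starting from the weights for 250.0 pbw of glass.
Target masses of each oxide per 250.0 pbw frit:
  ZnO: 2.305% × 250.0 = 5.762 pbw
  SiO2: 71.66% × 250.0 = 179.2 pbw
  Al2O3: 8.172% × 250.0 = 20.43 pbw
  K2O: 4.787% × 250.0 = 11.97 pbw
  SrO: 4.551% × 250.0 = 11.38 pbw
  CaO: 8.529% × 250.0 = 21.32 pbw
Per-oxide balance check with the batch weights as given, per the basis as stated (sums match the target masses modulo rounding of the values):
  ZnO: 5.774·0.9980 = 5.762 pbw (target 5.762 pbw)
  SiO2: 180.1·0.9950 = 179.2 pbw (target 179.2 pbw)
  Al2O3: 180.1·0.003000 + 19.97·0.9959 = 20.43 pbw (target 20.43 pbw)
  K2O: 17.59·0.6803 = 11.97 pbw (target 11.97 pbw)
  SrO: 16.21·0.7019 = 11.38 pbw (target 11.38 pbw)
  CaO: 38.39·0.5554 = 21.32 pbw (target 21.32 pbw)
Glass-mass closure: the batch minus its LOI: 250.1 pbw (the targets, summed, come to 250.0 pbw; basis as stated: 250.0 pbw — any gap is answer rounding).
Summing the batch: Σ batch = 278.0 pbw; ignition loss, Σ(batch × LOI) = 27.98 pbw; as yield: glass ÷ batch → 89.94%.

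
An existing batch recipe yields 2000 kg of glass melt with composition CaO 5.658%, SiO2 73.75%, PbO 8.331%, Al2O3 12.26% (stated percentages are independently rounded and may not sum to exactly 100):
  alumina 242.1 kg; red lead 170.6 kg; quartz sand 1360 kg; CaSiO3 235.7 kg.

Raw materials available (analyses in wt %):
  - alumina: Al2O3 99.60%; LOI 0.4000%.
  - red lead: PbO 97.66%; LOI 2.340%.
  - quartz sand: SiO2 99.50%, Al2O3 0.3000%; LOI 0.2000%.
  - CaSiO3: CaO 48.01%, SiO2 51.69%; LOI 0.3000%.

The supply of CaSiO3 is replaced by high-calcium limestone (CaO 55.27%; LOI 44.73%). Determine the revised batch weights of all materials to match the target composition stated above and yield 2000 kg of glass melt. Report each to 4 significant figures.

Working values appear, rounded to four significant figures, at each printed step. Every computation runs at exact precision through the solve; every reported figure undergoes a single rounding — derived quantities are re-derived at full float precision (totals, yield, LOI, the four compositions, glass mass) starting from the weights at 2000 kg of glass as quoted within problem or answer.
Target oxide masses per 2000 kg glass melt:
  CaO: 5.658% × 2000 = 113.2 kg
  SiO2: 73.75% × 2000 = 1475 kg
  PbO: 8.331% × 2000 = 166.6 kg
  Al2O3: 12.26% × 2000 = 245.2 kg
Balance tally, oxide-wise, from the weights as reported, versus the basis set out (each sum matches its target mass up to rounding of the answer):
  CaO: 204.7·0.5527 = 113.1 kg (target 113.2 kg)
  SiO2: 1482·0.9950 = 1475 kg (target 1475 kg)
  PbO: 170.6·0.9766 = 166.6 kg (target 166.6 kg)
  Al2O3: 241.7·0.9960 + 1482·0.003000 = 245.2 kg (target 245.2 kg)
Glass mass check: net batch after ignition = 2000 kg (the targets, summed, come to 2000 kg; against the stated basis, 2000 kg — rounding explains the deltas).
Summing the batch: Σ batch = 2099 kg; the LOI term Σ batch·LOI equals 99.49 kg; yield: glass divided by total = 95.26%.

Revised batch per 2000 kg glass melt:
  alumina: 241.7 kg
  red lead: 170.6 kg
  quartz sand: 1482 kg
  high-calcium limestone: 204.7 kg
Total batch = 2099 kg; LOI loss = 99.49 kg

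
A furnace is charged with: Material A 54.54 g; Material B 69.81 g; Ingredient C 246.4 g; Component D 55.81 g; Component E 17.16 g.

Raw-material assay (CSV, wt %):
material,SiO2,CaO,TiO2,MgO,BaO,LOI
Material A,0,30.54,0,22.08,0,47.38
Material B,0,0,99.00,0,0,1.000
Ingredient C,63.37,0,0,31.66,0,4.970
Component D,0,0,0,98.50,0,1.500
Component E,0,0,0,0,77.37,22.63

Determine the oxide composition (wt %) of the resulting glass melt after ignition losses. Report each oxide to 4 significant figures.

Glass mass = 400.2 g (batch 443.7 − LOI 43.51).
Composition: SiO2 39.02%, CaO 4.162%, TiO2 17.27%, MgO 36.24%, BaO 3.317%

Values along the way appear (rounded to 4 significant digits) alongside each step. Full float precision is kept through every step. A single rounding finalizes every reported result — derived quantities (the totals, LOI, the five compositions, yield, glass mass) are re-derived starting from the weights for 400.2 g of glass in full precision as written in the question or the answer.
Oxide masses out of the charge:
  SiO2: 246.4·0.6337 = 156.1 g
  CaO: 54.54·0.3054 = 16.66 g
  TiO2: 69.81·0.9900 = 69.11 g
  MgO: 54.54·0.2208 + 246.4·0.3166 + 55.81·0.9850 = 145.0 g
  BaO: 17.16·0.7737 = 13.28 g
LOI: 54.54·0.4738 + 69.81·0.01000 + 246.4·0.04970 + 55.81·0.01500 + 17.16·0.2263 = 43.51 g
batch − LOI leaves glass = 443.7 − 43.51 = 400.2 g (= Σ oxide masses)
wt % = oxide mass / glass mass × 100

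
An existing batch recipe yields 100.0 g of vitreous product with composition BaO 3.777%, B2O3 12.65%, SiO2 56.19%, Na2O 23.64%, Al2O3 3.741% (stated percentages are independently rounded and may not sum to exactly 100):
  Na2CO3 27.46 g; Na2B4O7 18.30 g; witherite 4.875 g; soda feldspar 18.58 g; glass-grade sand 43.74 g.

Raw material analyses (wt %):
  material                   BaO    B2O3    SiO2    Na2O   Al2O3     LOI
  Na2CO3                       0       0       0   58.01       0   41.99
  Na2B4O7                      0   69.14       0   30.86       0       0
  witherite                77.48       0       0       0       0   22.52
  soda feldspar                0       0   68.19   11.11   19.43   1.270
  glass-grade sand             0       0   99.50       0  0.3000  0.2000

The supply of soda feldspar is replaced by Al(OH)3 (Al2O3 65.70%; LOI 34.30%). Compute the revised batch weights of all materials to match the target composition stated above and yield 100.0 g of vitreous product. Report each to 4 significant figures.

All internal work carries exact precision at every stage — the intermediate values are shown rounded off to 4 significant figures between the steps — every reported number takes exactly one rounding — the derived quantities (ignition loss, five oxide percentages, glass mass, the yield, the totals) are recomputed from the batch weights at 100.0 g of glass at full float precision as set out in the problem or answer text.
Per-oxide target masses for 100.0 g vitreous product:
  BaO: 3.777% × 100.0 = 3.777 g
  B2O3: 12.65% × 100.0 = 12.65 g
  SiO2: 56.19% × 100.0 = 56.19 g
  Na2O: 23.64% × 100.0 = 23.64 g
  Al2O3: 3.741% × 100.0 = 3.741 g
Balance tally, oxide-wise, given the weights on record, at the basis given (target by target, the sums agree within answer rounding):
  BaO: 4.875·0.7748 = 3.777 g (target 3.777 g)
  B2O3: 18.30·0.6914 = 12.65 g (target 12.65 g)
  SiO2: 56.47·0.9950 = 56.19 g (target 56.19 g)
  Na2O: 31.02·0.5801 + 18.30·0.3086 = 23.64 g (target 23.64 g)
  Al2O3: 5.436·0.6570 + 56.47·0.003000 = 3.741 g (target 3.741 g)
Glass mass check: total charge less LOI = 100.0 g (oxide target masses add up to 100.0 g; with the basis standing at 100.0 g — gaps are rounding artifacts).
Batch grand total — Σ batch = 116.1 g; ignition loss, Σ(batch × LOI) = 16.10 g; as yield: glass ÷ batch → 86.13%.

Revised batch per 100.0 g vitreous product:
  Na2CO3: 31.02 g
  Na2B4O7: 18.30 g
  witherite: 4.875 g
  Al(OH)3: 5.436 g
  glass-grade sand: 56.47 g
Total batch = 116.1 g; LOI loss = 16.10 g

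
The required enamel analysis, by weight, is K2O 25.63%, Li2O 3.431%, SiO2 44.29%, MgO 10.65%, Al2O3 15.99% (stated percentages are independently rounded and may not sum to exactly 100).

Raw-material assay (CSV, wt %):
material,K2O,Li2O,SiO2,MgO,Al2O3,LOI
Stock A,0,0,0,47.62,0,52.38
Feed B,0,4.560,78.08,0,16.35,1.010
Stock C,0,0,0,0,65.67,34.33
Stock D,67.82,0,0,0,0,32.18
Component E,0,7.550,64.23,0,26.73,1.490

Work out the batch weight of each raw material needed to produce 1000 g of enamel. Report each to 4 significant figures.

Batch per 1000 g enamel:
  Stock A: 223.6 g
  Feed B: 384.4 g
  Stock C: 57.31 g
  Stock D: 377.9 g
  Component E: 222.3 g
Total batch = 1266 g; LOI loss = 265.6 g; yield = 79.01%

The whole derivation keeps full precision at all times. In-progress results are displayed rounded to 4 significant digits within the worked lines; every reported number sees exactly one rounding — the derived quantities (glass mass, ignition loss, five oxide percentages, the yield, totals) are recomputed from the batch weights at 1000 g of glass in full float precision, as set out in the problem or answer text.
The oxide mass targets at 1000 g enamel:
  K2O: 25.63% × 1000 = 256.3 g
  Li2O: 3.431% × 1000 = 34.31 g
  SiO2: 44.29% × 1000 = 442.9 g
  MgO: 10.65% × 1000 = 106.5 g
  Al2O3: 15.99% × 1000 = 159.9 g
Balance tally, oxide-wise, from the weights as reported, against the basis in use (target by target, the sums agree inside rounding margins):
  K2O: 377.9·0.6782 = 256.3 g (target 256.3 g)
  Li2O: 384.4·0.04560 + 222.3·0.07550 = 34.31 g (target 34.31 g)
  SiO2: 384.4·0.7808 + 222.3·0.6423 = 442.9 g (target 442.9 g)
  MgO: 223.6·0.4762 = 106.5 g (target 106.5 g)
  Al2O3: 384.4·0.1635 + 57.31·0.6567 + 222.3·0.2673 = 159.9 g (target 159.9 g)
Glass-mass closure: total charge less LOI = 999.9 g (summing oxide targets gives 999.9 g; stated basis 1000 g — deltas are rounding alone).
Total batch = Σ batch = 1266 g; the LOI term Σ batch·LOI equals 265.6 g; yield, glass over the total, = 79.01%.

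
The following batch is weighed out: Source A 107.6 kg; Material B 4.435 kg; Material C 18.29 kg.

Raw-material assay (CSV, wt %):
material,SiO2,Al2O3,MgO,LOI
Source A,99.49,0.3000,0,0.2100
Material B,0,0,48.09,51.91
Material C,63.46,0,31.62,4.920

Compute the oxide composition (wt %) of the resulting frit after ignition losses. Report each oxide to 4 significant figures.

Glass mass = 126.9 kg (batch 130.3 − LOI 3.428).
Composition: SiO2 93.51%, Al2O3 0.2544%, MgO 6.238%

Every computation runs at exact precision throughout; the intermediate values appear rounded off to 4 significant digits as written. Exactly one rounding goes into each reported number. The derived quantities (the totals, net glass mass, LOI, the yield, three oxide percentages) are computed in exact precision starting from the weights on 126.9 kg of glass as written in the problem or answer text.
Oxide masses out of the charge:
  SiO2: 107.6·0.9949 + 18.29·0.6346 = 118.7 kg
  Al2O3: 107.6·0.003000 = 0.3228 kg
  MgO: 4.435·0.4809 + 18.29·0.3162 = 7.916 kg
LOI: 107.6·0.002100 + 4.435·0.5191 + 18.29·0.04920 = 3.428 kg
Net of LOI, the glass mass = 130.3 − 3.428 = 126.9 kg (= Σ oxide masses)
each wt % is 100 × oxide ÷ glass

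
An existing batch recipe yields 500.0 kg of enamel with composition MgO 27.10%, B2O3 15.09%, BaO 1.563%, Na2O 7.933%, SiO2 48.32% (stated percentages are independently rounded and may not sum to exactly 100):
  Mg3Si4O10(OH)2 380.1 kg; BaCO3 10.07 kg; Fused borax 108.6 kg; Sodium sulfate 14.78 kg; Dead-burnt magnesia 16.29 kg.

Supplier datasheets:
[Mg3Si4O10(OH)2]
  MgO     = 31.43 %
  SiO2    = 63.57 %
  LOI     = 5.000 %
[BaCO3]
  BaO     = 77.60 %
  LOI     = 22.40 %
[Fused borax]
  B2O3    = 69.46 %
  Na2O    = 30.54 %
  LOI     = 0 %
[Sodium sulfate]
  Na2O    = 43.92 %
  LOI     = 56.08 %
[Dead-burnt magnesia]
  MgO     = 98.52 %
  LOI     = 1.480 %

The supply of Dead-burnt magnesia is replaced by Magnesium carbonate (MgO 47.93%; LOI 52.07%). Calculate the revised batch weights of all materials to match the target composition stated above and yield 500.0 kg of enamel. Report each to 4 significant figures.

All internal work holds full precision in all steps — intermediates are printed, with 4-significant-figure rounding, as written. Every reported figure takes exactly one rounding — derived quantities are computed from the weighed amounts at 500.0 kg of glass in exact precision (ignition loss, the totals, five oxide percentages, yield, glass mass) as given in question or answer.
Target masses of each oxide per 500.0 kg enamel:
  MgO: 27.10% × 500.0 = 135.5 kg
  B2O3: 15.09% × 500.0 = 75.45 kg
  BaO: 1.563% × 500.0 = 7.815 kg
  Na2O: 7.933% × 500.0 = 39.66 kg
  SiO2: 48.32% × 500.0 = 241.6 kg
Per-oxide balance check given the weights on record, under the basis named above (delivered sums recover each target net of answer rounding effects):
  MgO: 380.1·0.3143 + 33.48·0.4793 = 135.5 kg (target 135.5 kg)
  B2O3: 108.6·0.6946 = 75.43 kg (target 75.45 kg)
  BaO: 10.07·0.7760 = 7.814 kg (target 7.815 kg)
  Na2O: 108.6·0.3054 + 14.78·0.4392 = 39.66 kg (target 39.66 kg)
  SiO2: 380.1·0.6357 = 241.6 kg (target 241.6 kg)
Glass-mass bookkeeping: whole batch net of LOI = 500.0 kg (per-oxide target masses sum to 500.0 kg; the stated basis being 500.0 kg — any gap is answer rounding).
Adding the batch up: Σ batch = 547.0 kg; LOI removed, Σ of batch·LOI: 46.98 kg; as yield: glass ÷ batch → 91.41%.

Revised batch per 500.0 kg enamel:
  Mg3Si4O10(OH)2: 380.1 kg
  BaCO3: 10.07 kg
  Fused borax: 108.6 kg
  Sodium sulfate: 14.78 kg
  Magnesium carbonate: 33.48 kg
Total batch = 547.0 kg; LOI loss = 46.98 kg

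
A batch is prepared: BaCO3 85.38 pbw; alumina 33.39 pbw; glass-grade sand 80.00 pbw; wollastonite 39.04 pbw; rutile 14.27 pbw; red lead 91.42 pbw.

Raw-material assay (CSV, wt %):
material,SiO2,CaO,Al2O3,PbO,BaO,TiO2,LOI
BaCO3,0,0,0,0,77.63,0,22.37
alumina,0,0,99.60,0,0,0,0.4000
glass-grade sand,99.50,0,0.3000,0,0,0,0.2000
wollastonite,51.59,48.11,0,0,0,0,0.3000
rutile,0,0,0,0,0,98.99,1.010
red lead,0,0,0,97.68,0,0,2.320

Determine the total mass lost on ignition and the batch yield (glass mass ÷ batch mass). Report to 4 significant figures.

All internal work maintains full float precision throughout — values along the way are printed (rounded to 4 significant figures) when written out; every reported figure takes exactly one rounding — the derived quantities are computed in full float precision (LOI, the yield, net glass mass, totals, the six compositions) from the batch weights per 321.7 pbw of glass as they appear in the problem or the answer.
Loss on ignition, line by line:
  BaCO3: 85.38 × 0.2237 = 19.10 pbw
  alumina: 33.39 × 0.004000 = 0.1336 pbw
  glass-grade sand: 80.00 × 0.002000 = 0.1600 pbw
  wollastonite: 39.04 × 0.003000 = 0.1171 pbw
  rutile: 14.27 × 0.01010 = 0.1441 pbw
  red lead: 91.42 × 0.02320 = 2.121 pbw
Total LOI = 21.78 pbw
Glass = batch − LOI = 343.5 − 21.78 = 321.7 pbw

LOI loss = 21.78 pbw; glass = 321.7 pbw; yield = 93.66%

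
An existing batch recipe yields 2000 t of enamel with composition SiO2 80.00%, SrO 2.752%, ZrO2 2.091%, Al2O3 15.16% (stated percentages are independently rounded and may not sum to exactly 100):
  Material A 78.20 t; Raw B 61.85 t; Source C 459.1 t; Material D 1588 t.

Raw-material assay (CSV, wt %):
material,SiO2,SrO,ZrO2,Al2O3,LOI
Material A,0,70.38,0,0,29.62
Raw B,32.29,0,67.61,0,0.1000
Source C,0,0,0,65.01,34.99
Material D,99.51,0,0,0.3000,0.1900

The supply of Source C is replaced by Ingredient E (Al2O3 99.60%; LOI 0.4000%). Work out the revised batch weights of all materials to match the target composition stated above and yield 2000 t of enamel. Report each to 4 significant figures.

All internal work holds exact precision at each step; mid-chain values are printed rounded to four significant figures on the page — a single rounding produces every reported value; the derived quantities are re-derived in exact precision (the yield, four oxide percentages, glass mass, ignition loss, totals) starting from the weights on 2000 t of glass, as written in the problem or answer text.
Oxide mass targets, per 2000 t enamel:
  SiO2: 80.00% × 2000 = 1600 t
  SrO: 2.752% × 2000 = 55.04 t
  ZrO2: 2.091% × 2000 = 41.82 t
  Al2O3: 15.16% × 2000 = 303.2 t
Mass-balance tally per oxide with the batch weights as given, relative to the basis at hand (delivered sums recover each target once rounding is allowed for):
  SiO2: 61.85·0.3229 + 1588·0.9951 = 1600 t (target 1600 t)
  SrO: 78.20·0.7038 = 55.04 t (target 55.04 t)
  ZrO2: 61.85·0.6761 = 41.82 t (target 41.82 t)
  Al2O3: 299.6·0.9960 + 1588·0.003000 = 303.2 t (target 303.2 t)
Glass-mass closure: Σ batch − LOI loss = 2000 t (the targets, summed, come to 2000 t; the stated basis being 2000 t — gaps are rounding artifacts).
Total batch = Σ batch = 2028 t; ignition loss, Σ(batch × LOI) = 27.44 t; yield, glass over the total, = 98.65%.

Revised batch per 2000 t enamel:
  Material A: 78.20 t
  Raw B: 61.85 t
  Ingredient E: 299.6 t
  Material D: 1588 t
Total batch = 2028 t; LOI loss = 27.44 t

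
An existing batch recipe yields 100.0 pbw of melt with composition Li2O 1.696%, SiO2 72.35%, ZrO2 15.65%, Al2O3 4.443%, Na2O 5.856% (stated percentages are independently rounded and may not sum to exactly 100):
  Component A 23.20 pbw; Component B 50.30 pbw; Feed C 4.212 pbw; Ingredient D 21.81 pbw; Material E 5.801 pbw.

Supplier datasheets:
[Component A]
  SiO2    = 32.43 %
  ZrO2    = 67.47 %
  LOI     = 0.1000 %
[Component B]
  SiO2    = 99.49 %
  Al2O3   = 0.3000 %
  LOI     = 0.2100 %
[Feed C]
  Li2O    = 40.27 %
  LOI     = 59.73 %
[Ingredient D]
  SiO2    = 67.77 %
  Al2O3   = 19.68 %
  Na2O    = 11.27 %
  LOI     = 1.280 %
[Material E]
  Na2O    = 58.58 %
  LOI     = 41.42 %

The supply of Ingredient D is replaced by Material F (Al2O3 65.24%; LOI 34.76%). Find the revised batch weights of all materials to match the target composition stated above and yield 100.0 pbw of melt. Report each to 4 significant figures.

Revised batch per 100.0 pbw melt:
  Component A: 23.20 pbw
  Component B: 65.16 pbw
  Feed C: 4.212 pbw
  Material F: 6.511 pbw
  Material E: 9.997 pbw
Total batch = 109.1 pbw; LOI loss = 9.080 pbw

The intermediate values are displayed with 4-significant-figure rounding alongside each step; the whole derivation carries full float precision all the way through — a single rounding produces every reported number; the derived quantities (five oxide percentages, net glass mass, totals, LOI, the yield) are re-derived using the weight values per 100.0 pbw of glass at full precision, as set out in the problem or answer text.
Oxide mass targets, per 100.0 pbw melt:
  Li2O: 1.696% × 100.0 = 1.696 pbw
  SiO2: 72.35% × 100.0 = 72.35 pbw
  ZrO2: 15.65% × 100.0 = 15.65 pbw
  Al2O3: 4.443% × 100.0 = 4.443 pbw
  Na2O: 5.856% × 100.0 = 5.856 pbw
Mass-balance tally per oxide using the reported weights, per the basis as stated (every target is met by its sum inside rounding margins):
  Li2O: 4.212·0.4027 = 1.696 pbw (target 1.696 pbw)
  SiO2: 23.20·0.3243 + 65.16·0.9949 = 72.35 pbw (target 72.35 pbw)
  ZrO2: 23.20·0.6747 = 15.65 pbw (target 15.65 pbw)
  Al2O3: 65.16·0.003000 + 6.511·0.6524 = 4.443 pbw (target 4.443 pbw)
  Na2O: 9.997·0.5858 = 5.856 pbw (target 5.856 pbw)
Glass-mass closure: Σ batch − LOI loss = 100.0 pbw (per-oxide target masses sum to 99.99 pbw; against the stated basis, 100.0 pbw — differing by rounding only).
Total batch = Σ batch = 109.1 pbw; ignition loss, Σ(batch × LOI) = 9.080 pbw; the yield ratio, glass ÷ batch: 91.68%.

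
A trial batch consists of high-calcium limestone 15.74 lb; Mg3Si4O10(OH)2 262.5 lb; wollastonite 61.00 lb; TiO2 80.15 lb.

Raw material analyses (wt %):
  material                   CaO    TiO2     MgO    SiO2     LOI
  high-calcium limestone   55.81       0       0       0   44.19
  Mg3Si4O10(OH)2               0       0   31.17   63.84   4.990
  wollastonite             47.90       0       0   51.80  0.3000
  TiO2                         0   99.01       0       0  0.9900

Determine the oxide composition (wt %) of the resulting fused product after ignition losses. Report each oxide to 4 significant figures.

Glass mass = 398.4 lb (batch 419.4 − LOI 21.03).
Composition: CaO 9.540%, TiO2 19.92%, MgO 20.54%, SiO2 50.00%

The whole derivation carries full float precision at every stage; rounding to four significant digits applies to each in-between result as displayed. Every reported figure undergoes a single rounding — the derived quantities (ignition loss, glass mass, four oxide percentages, the yield, totals) are re-derived in full precision starting from the weights at 398.4 lb of glass, as given in question or answer.
Oxide masses out of the charge:
  CaO: 15.74·0.5581 + 61.00·0.4790 = 38.00 lb
  TiO2: 80.15·0.9901 = 79.36 lb
  MgO: 262.5·0.3117 = 81.82 lb
  SiO2: 262.5·0.6384 + 61.00·0.5180 = 199.2 lb
LOI: 15.74·0.4419 + 262.5·0.04990 + 61.00·0.003000 + 80.15·0.009900 = 21.03 lb
The glass mass, total less LOI, = 419.4 − 21.03 = 398.4 lb (the oxide masses sum to this)
oxide / glass × 100 gives the wt %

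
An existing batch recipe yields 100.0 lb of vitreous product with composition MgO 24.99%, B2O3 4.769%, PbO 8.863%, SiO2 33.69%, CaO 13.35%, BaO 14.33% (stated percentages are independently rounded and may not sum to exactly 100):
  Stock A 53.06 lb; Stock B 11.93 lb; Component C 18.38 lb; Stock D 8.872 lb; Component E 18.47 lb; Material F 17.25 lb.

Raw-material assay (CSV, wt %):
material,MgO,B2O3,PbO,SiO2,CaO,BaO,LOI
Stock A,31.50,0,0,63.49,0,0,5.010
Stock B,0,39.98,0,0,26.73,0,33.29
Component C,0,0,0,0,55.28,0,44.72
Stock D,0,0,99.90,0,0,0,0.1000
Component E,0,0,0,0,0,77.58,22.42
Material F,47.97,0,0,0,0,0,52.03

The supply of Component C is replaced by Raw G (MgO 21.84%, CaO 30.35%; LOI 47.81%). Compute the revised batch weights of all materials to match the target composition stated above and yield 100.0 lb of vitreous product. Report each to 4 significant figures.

All internal work maintains exact precision all the way through. In-progress results are printed (rounded to 4 significant figures) on the page; each reported number is rounded once only. The derived quantities (net glass mass, totals, the six compositions, the yield, LOI) are carried in full float precision starting from the weights at 100.0 lb of glass, exactly as shown in either problem or answer.
Oxide-by-oxide targets in 100.0 lb vitreous product:
  MgO: 24.99% × 100.0 = 24.99 lb
  B2O3: 4.769% × 100.0 = 4.769 lb
  PbO: 8.863% × 100.0 = 8.863 lb
  SiO2: 33.69% × 100.0 = 33.69 lb
  CaO: 13.35% × 100.0 = 13.35 lb
  BaO: 14.33% × 100.0 = 14.33 lb
A balance pass over the oxides, with the batch weights as given, relative to the basis at hand (sums match the target masses within answer rounding):
  MgO: 53.06·0.3150 + 33.48·0.2184 + 2.007·0.4797 = 24.99 lb (target 24.99 lb)
  B2O3: 11.93·0.3998 = 4.770 lb (target 4.769 lb)
  PbO: 8.872·0.9990 = 8.863 lb (target 8.863 lb)
  SiO2: 53.06·0.6349 = 33.69 lb (target 33.69 lb)
  CaO: 11.93·0.2673 + 33.48·0.3035 = 13.35 lb (target 13.35 lb)
  BaO: 18.47·0.7758 = 14.33 lb (target 14.33 lb)
Glass mass check: the batch minus its LOI: 99.99 lb (the Σ of target masses is 99.99 lb; basis as stated: 100.0 lb — rounding explains the deltas).
Whole-batch sum: Σ batch = 127.8 lb; loss to ignition Σ batch·LOI = 27.83 lb; glass ÷ batch gives a yield of 78.23%.

Revised batch per 100.0 lb vitreous product:
  Stock A: 53.06 lb
  Stock B: 11.93 lb
  Raw G: 33.48 lb
  Stock D: 8.872 lb
  Component E: 18.47 lb
  Material F: 2.007 lb
Total batch = 127.8 lb; LOI loss = 27.83 lb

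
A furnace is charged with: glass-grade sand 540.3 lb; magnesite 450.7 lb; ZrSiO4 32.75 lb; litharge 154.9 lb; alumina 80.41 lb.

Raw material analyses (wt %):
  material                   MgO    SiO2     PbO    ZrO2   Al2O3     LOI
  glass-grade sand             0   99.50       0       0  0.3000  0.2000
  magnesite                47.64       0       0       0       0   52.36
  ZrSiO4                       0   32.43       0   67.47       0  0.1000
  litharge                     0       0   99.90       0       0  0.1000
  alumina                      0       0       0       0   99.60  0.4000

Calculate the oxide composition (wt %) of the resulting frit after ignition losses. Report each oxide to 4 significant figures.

Every computation runs at full float precision in all steps — in-progress results are displayed, rounded to 4 significant figures, at each printed step; every reported value takes exactly one rounding — the derived quantities are computed at full float precision (five oxide percentages, net glass mass, ignition loss, the totals, the yield) from the weighed amounts at 1021 lb of glass, as given in question or answer.
Oxide masses out of the charge:
  MgO: 450.7·0.4764 = 214.7 lb
  SiO2: 540.3·0.9950 + 32.75·0.3243 = 548.2 lb
  PbO: 154.9·0.9990 = 154.7 lb
  ZrO2: 32.75·0.6747 = 22.10 lb
  Al2O3: 540.3·0.003000 + 80.41·0.9960 = 81.71 lb
LOI: 540.3·0.002000 + 450.7·0.5236 + 32.75·0.001000 + 154.9·0.001000 + 80.41·0.004000 = 237.6 lb
The glass mass, total less LOI, = 1259 − 237.6 = 1021 lb (= the summed oxide contributions)
each wt % is 100 × oxide ÷ glass

Glass mass = 1021 lb (batch 1259 − LOI 237.6).
Composition: MgO 21.02%, SiO2 53.67%, PbO 15.15%, ZrO2 2.163%, Al2O3 7.999%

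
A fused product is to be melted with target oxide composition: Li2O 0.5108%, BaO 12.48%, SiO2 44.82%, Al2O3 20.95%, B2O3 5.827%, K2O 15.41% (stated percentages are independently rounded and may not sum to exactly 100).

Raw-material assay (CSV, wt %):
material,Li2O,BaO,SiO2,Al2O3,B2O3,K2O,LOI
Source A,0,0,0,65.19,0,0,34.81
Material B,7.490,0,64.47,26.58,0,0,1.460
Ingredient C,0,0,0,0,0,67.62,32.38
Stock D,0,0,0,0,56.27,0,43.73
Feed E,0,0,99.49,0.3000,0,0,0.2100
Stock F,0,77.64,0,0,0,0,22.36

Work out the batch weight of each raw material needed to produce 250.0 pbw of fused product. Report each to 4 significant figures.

Batch per 250.0 pbw fused product:
  Source A: 72.92 pbw
  Material B: 17.05 pbw
  Ingredient C: 56.97 pbw
  Stock D: 25.89 pbw
  Feed E: 101.6 pbw
  Stock F: 40.19 pbw
Total batch = 314.6 pbw; LOI loss = 64.60 pbw; yield = 79.47%

Each numeric step holds exact precision in every operation — mid-chain values are displayed, rounded to 4 significant digits, across the worked steps. Each reported figure receives exactly one rounding — the derived quantities (net glass mass, the yield, totals, six oxide percentages, ignition loss) are recomputed at full float precision from the weighed amounts for 250.0 pbw of glass as they appear in the problem or answer text.
Target oxide masses per 250.0 pbw fused product:
  Li2O: 0.5108% × 250.0 = 1.277 pbw
  BaO: 12.48% × 250.0 = 31.20 pbw
  SiO2: 44.82% × 250.0 = 112.0 pbw
  Al2O3: 20.95% × 250.0 = 52.38 pbw
  B2O3: 5.827% × 250.0 = 14.57 pbw
  K2O: 15.41% × 250.0 = 38.52 pbw
Checking each oxide sum applying the batch weights above, for the quoted basis mass (sum by sum, the targets are met exact up to rounding of places):
  Li2O: 17.05·0.07490 = 1.277 pbw (target 1.277 pbw)
  BaO: 40.19·0.7764 = 31.20 pbw (target 31.20 pbw)
  SiO2: 17.05·0.6447 + 101.6·0.9949 = 112.1 pbw (target 112.0 pbw)
  Al2O3: 72.92·0.6519 + 17.05·0.2658 + 101.6·0.003000 = 52.37 pbw (target 52.38 pbw)
  B2O3: 25.89·0.5627 = 14.57 pbw (target 14.57 pbw)
  K2O: 56.97·0.6762 = 38.52 pbw (target 38.52 pbw)
Mass balance on the glass: whole batch net of LOI = 250.0 pbw (the Σ of target masses is 250.0 pbw; with the basis standing at 250.0 pbw — gaps are rounding artifacts).
Whole-batch sum: Σ batch = 314.6 pbw; the LOI term Σ batch·LOI equals 64.60 pbw; glass ÷ batch gives a yield of 79.47%.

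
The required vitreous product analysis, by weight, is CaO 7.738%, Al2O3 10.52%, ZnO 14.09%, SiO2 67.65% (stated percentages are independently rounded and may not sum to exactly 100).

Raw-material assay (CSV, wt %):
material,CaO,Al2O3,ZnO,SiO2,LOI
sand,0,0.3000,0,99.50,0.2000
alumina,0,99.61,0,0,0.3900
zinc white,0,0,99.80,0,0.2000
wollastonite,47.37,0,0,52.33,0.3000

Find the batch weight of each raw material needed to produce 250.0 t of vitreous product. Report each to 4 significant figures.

The whole derivation runs at exact precision throughout — mid-chain values are shown rounded to four significant figures in the printout — exactly one rounding goes into every reported number; all derived quantities, which include four oxide percentages, ignition loss, glass mass, the yield, the totals, are recomputed at full float precision, as set out in either problem or answer, from the weighed amounts at 250.0 t of glass.
The oxide mass targets at 250.0 t vitreous product:
  CaO: 7.738% × 250.0 = 19.34 t
  Al2O3: 10.52% × 250.0 = 26.30 t
  ZnO: 14.09% × 250.0 = 35.22 t
  SiO2: 67.65% × 250.0 = 169.1 t
A balance pass over the oxides, on the weights just shown, relative to the basis at hand (summed amounts equal target values given rounding of the digits):
  CaO: 40.84·0.4737 = 19.35 t (target 19.34 t)
  Al2O3: 148.5·0.003000 + 25.96·0.9961 = 26.30 t (target 26.30 t)
  ZnO: 35.30·0.9980 = 35.23 t (target 35.22 t)
  SiO2: 148.5·0.9950 + 40.84·0.5233 = 169.1 t (target 169.1 t)
Auditing the glass mass value: total charge less LOI = 250.0 t (per-oxide target masses sum to 250.0 t; against the stated basis, 250.0 t — differing by rounding only).
Total batch = Σ batch = 250.6 t; ignition loss, Σ(batch × LOI) = 0.5914 t; yield = glass ÷ total batch = 99.76%.

Batch per 250.0 t vitreous product:
  sand: 148.5 t
  alumina: 25.96 t
  zinc white: 35.30 t
  wollastonite: 40.84 t
Total batch = 250.6 t; LOI loss = 0.5914 t; yield = 99.76%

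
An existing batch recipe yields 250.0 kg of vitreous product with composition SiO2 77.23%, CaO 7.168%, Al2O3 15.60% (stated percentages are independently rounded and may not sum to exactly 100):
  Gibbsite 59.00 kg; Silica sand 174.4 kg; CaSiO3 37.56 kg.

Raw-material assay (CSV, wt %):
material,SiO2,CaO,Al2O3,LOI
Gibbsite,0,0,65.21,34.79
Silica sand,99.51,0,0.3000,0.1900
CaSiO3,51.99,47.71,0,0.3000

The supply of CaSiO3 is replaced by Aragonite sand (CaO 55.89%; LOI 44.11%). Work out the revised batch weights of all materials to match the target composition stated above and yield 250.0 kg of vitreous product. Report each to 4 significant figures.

Working values are shown, rounded to 4 significant digits, alongside each step; all internal work carries full float precision all the way through. A single rounding produces every reported value. Derived quantities (the totals, yield, LOI, net glass mass, the three compositions) are recomputed from the batch weights per 250.0 kg of glass in full float precision, as they appear in problem or answer.
Per-oxide target masses for 250.0 kg vitreous product:
  SiO2: 77.23% × 250.0 = 193.1 kg
  CaO: 7.168% × 250.0 = 17.92 kg
  Al2O3: 15.60% × 250.0 = 39.00 kg
Oxide-by-oxide audit from the weights as reported, for the quoted basis mass (every target is met by its sum inside rounding margins):
  SiO2: 194.0·0.9951 = 193.0 kg (target 193.1 kg)
  CaO: 32.06·0.5589 = 17.92 kg (target 17.92 kg)
  Al2O3: 58.91·0.6521 + 194.0·0.003000 = 39.00 kg (target 39.00 kg)
The glass-mass cross-check: batch total minus LOI = 250.0 kg (the targets, summed, come to 250.0 kg; with the basis standing at 250.0 kg — rounding explains the deltas).
Whole-batch sum: Σ batch = 285.0 kg; loss to ignition Σ batch·LOI = 35.01 kg; yield: glass divided by total = 87.72%.

Revised batch per 250.0 kg vitreous product:
  Gibbsite: 58.91 kg
  Silica sand: 194.0 kg
  Aragonite sand: 32.06 kg
Total batch = 285.0 kg; LOI loss = 35.01 kg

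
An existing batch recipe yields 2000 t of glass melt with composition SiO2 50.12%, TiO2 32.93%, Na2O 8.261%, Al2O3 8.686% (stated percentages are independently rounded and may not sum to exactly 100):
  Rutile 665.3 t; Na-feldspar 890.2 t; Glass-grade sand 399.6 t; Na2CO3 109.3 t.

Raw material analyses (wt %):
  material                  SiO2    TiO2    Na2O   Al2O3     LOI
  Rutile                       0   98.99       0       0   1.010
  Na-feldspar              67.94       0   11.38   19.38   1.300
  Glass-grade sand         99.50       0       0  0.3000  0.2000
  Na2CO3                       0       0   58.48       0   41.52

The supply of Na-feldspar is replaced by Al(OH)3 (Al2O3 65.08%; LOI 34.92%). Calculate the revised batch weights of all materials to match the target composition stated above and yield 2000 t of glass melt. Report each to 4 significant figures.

Each numeric step runs at full float precision in every operation. The intermediate values appear (rounded to four significant figures) when written out — exactly one rounding is applied to every reported number — derived quantities, including net glass mass, the four compositions, the totals, ignition loss, the yield, are computed using the weight values per 2000 t of glass at full float precision, exactly as printed in the question or the answer.
Oxide-by-oxide targets in 2000 t glass melt:
  SiO2: 50.12% × 2000 = 1002 t
  TiO2: 32.93% × 2000 = 658.6 t
  Na2O: 8.261% × 2000 = 165.2 t
  Al2O3: 8.686% × 2000 = 173.7 t
Oxide-by-oxide audit applying the batch weights above, on the stated basis (each sum matches its target mass inside rounding margins):
  SiO2: 1007·0.9950 = 1002 t (target 1002 t)
  TiO2: 665.3·0.9899 = 658.6 t (target 658.6 t)
  Na2O: 282.5·0.5848 = 165.2 t (target 165.2 t)
  Al2O3: 262.3·0.6508 + 1007·0.003000 = 173.7 t (target 173.7 t)
Glass-mass bookkeeping: whole batch net of LOI = 1999 t (the Σ of target masses is 2000 t; the stated basis being 2000 t — a pure rounding effect).
Total batch = Σ batch = 2217 t; LOI loss = Σ batch·LOI = 217.6 t; as yield: glass ÷ batch → 90.18%.

Revised batch per 2000 t glass melt:
  Rutile: 665.3 t
  Al(OH)3: 262.3 t
  Glass-grade sand: 1007 t
  Na2CO3: 282.5 t
Total batch = 2217 t; LOI loss = 217.6 t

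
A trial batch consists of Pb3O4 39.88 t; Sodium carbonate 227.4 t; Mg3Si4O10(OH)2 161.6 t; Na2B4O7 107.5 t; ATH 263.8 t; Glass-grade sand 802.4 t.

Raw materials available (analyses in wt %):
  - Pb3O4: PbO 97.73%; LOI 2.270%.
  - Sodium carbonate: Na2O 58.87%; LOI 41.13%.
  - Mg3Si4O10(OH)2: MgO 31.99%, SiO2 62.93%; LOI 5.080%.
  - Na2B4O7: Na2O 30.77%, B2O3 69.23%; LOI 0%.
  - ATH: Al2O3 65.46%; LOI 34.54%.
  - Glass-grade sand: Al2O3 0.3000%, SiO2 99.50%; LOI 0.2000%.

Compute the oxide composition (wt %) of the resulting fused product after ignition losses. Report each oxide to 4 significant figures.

Glass mass = 1407 t (batch 1603 − LOI 195.4).
Composition: MgO 3.674%, Na2O 11.86%, Al2O3 12.44%, PbO 2.770%, SiO2 63.96%, B2O3 5.289%

Rounding to four significant figures governs every in-between result as shown — the working math runs at full float precision through every step; each reported figure takes just one rounding. The derived quantities, including the yield, ignition loss, glass mass, totals, six oxide percentages, are carried from the batch weights at 1407 t of glass in exact precision as written in the problem or the answer.
Oxide-by-oxide delivered mass:
  MgO: 161.6·0.3199 = 51.70 t
  Na2O: 227.4·0.5887 + 107.5·0.3077 = 166.9 t
  Al2O3: 263.8·0.6546 + 802.4·0.003000 = 175.1 t
  PbO: 39.88·0.9773 = 38.97 t
  SiO2: 161.6·0.6293 + 802.4·0.9950 = 900.1 t
  B2O3: 107.5·0.6923 = 74.42 t
LOI: 39.88·0.02270 + 227.4·0.4113 + 161.6·0.05080 + 263.8·0.3454 + 802.4·0.002000 = 195.4 t
batch − LOI leaves glass = 1603 − 195.4 = 1407 t (= the summed oxide contributions)
oxide / glass × 100 gives the wt %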